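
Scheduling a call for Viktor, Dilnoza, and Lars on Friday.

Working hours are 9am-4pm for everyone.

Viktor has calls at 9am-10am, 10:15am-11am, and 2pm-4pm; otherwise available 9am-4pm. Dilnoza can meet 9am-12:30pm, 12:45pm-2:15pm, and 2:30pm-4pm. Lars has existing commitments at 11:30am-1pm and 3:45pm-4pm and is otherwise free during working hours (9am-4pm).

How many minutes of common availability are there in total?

Viktor free within 09:00–16:00: 10:00–10:15, 11:00–14:00.
Lars free within 09:00–16:00: 09:00–11:30, 13:00–15:45.
Viktor ∩ Dilnoza: 10:00–10:15, 11:00–12:30, 12:45–14:00.
Viktor ∩ Dilnoza ∩ Lars: 10:00–10:15, 11:00–11:30, 13:00–14:00.
Total common minutes: 15 + 30 + 60 = 105.

105 minutes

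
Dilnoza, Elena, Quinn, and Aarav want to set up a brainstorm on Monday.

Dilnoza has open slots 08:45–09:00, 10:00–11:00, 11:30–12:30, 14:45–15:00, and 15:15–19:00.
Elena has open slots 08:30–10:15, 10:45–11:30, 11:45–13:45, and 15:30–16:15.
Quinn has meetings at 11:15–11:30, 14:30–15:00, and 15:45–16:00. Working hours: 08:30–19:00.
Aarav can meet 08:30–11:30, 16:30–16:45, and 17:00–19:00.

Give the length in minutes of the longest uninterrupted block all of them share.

Quinn free within 08:30–19:00: 08:30–11:15, 11:30–14:30, 15:00–15:45, 16:00–19:00.
Dilnoza ∩ Elena: 08:45–09:00, 10:00–10:15, 10:45–11:00, 11:45–12:30, 15:30–16:15.
Dilnoza ∩ Elena ∩ Quinn: 08:45–09:00, 10:00–10:15, 10:45–11:00, 11:45–12:30, 15:30–15:45, 16:00–16:15.
Dilnoza ∩ Elena ∩ Quinn ∩ Aarav: 08:45–09:00, 10:00–10:15, 10:45–11:00.
Common window lengths: 15, 15, 15 min; longest is 15.

15 minutes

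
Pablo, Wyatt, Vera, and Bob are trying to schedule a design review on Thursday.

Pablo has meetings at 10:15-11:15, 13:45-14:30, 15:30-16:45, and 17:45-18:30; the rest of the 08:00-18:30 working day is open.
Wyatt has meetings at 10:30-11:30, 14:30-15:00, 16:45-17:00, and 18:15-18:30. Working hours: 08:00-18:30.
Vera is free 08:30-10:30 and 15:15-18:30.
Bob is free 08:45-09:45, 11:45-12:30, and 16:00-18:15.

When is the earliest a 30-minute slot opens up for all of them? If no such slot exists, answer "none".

08:45

Pablo free within 08:00–18:30: 08:00–10:15, 11:15–13:45, 14:30–15:30, 16:45–17:45.
Wyatt free within 08:00–18:30: 08:00–10:30, 11:30–14:30, 15:00–16:45, 17:00–18:15.
Pablo ∩ Wyatt: 08:00–10:15, 11:30–13:45, 15:00–15:30, 17:00–17:45.
Pablo ∩ Wyatt ∩ Vera: 08:30–10:15, 15:15–15:30, 17:00–17:45.
Pablo ∩ Wyatt ∩ Vera ∩ Bob: 08:45–09:45, 17:00–17:45.
Windows ≥ 30 min: 08:45–09:45, 17:00–17:45.
Earliest such window starts at 08:45.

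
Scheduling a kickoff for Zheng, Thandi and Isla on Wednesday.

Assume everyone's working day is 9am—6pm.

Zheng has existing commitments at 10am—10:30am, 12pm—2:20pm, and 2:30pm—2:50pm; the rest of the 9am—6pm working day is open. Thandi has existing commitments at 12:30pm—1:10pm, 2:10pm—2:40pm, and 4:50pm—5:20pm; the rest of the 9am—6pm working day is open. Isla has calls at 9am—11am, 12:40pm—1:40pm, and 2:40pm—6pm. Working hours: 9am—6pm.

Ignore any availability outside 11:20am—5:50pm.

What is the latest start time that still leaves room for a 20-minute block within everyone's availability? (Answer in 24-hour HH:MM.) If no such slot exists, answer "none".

Zheng free within 09:00–18:00: 09:00–10:00, 10:30–12:00, 14:20–14:30, 14:50–18:00.
Thandi free within 09:00–18:00: 09:00–12:30, 13:10–14:10, 14:40–16:50, 17:20–18:00.
Isla free within 09:00–18:00: 11:00–12:40, 13:40–14:40.
Zheng ∩ Thandi: 09:00–10:00, 10:30–12:00, 14:50–16:50, 17:20–18:00.
Zheng ∩ Thandi ∩ Isla: 11:00–12:00.
Restricted to 11:20–17:50: 11:20–12:00.
Windows ≥ 20 min: 11:20–12:00.
Latest start in the last window 11:20–12:00 is 12:00 − 20 min = 11:40.

11:40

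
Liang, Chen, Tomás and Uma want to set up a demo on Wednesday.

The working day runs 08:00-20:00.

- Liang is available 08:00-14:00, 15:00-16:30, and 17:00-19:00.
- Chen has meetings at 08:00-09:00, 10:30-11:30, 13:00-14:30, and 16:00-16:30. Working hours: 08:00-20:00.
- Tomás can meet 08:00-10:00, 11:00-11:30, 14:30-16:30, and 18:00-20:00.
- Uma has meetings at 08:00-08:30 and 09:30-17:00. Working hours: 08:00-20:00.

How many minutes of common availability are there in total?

90 minutes

Chen free within 08:00–20:00: 09:00–10:30, 11:30–13:00, 14:30–16:00, 16:30–20:00.
Uma free within 08:00–20:00: 08:30–09:30, 17:00–20:00.
Liang ∩ Chen: 09:00–10:30, 11:30–13:00, 15:00–16:00, 17:00–19:00.
Liang ∩ Chen ∩ Tomás: 09:00–10:00, 15:00–16:00, 18:00–19:00.
Liang ∩ Chen ∩ Tomás ∩ Uma: 09:00–09:30, 18:00–19:00.
Total common minutes: 30 + 60 = 90.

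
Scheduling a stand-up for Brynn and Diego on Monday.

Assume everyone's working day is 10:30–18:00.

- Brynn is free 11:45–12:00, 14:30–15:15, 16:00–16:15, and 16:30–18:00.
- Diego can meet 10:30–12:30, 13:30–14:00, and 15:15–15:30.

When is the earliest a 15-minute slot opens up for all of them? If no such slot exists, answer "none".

Brynn ∩ Diego: 11:45–12:00.
Windows ≥ 15 min: 11:45–12:00.
Earliest such window starts at 11:45.

11:45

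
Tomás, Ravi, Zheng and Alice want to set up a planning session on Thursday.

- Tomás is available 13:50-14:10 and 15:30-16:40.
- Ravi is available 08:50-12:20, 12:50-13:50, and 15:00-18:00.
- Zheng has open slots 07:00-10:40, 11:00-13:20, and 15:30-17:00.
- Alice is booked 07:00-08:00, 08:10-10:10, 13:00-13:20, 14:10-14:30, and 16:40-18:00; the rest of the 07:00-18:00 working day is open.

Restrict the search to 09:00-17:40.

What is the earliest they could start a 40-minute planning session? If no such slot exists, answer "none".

Alice free within 07:00–18:00: 08:00–08:10, 10:10–13:00, 13:20–14:10, 14:30–16:40.
Tomás ∩ Ravi: 15:30–16:40.
Tomás ∩ Ravi ∩ Zheng: 15:30–16:40.
Tomás ∩ Ravi ∩ Zheng ∩ Alice: 15:30–16:40.
Restricted to 09:00–17:40: 15:30–16:40.
Windows ≥ 40 min: 15:30–16:40.
Earliest such window starts at 15:30.

15:30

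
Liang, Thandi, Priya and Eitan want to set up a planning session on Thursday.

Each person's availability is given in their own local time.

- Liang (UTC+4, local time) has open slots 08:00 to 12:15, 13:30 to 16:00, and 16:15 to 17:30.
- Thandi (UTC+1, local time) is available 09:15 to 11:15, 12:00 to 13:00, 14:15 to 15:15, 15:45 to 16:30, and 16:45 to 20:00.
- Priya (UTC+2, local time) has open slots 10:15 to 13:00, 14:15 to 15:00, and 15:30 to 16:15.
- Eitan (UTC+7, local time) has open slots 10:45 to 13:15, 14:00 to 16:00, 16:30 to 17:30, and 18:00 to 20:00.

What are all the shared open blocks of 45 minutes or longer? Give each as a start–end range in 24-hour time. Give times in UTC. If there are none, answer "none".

09:30–10:15

Liang → UTC: 04:00–08:15, 09:30–12:00, 12:15–13:30.
Thandi → UTC: 08:15–10:15, 11:00–12:00, 13:15–14:15, 14:45–15:30, 15:45–19:00.
Priya → UTC: 08:15–11:00, 12:15–13:00, 13:30–14:15.
Eitan → UTC: 03:45–06:15, 07:00–09:00, 09:30–10:30, 11:00–13:00.
Liang ∩ Thandi: 09:30–10:15, 11:00–12:00, 13:15–13:30.
Liang ∩ Thandi ∩ Priya: 09:30–10:15.
Liang ∩ Thandi ∩ Priya ∩ Eitan: 09:30–10:15.
Windows ≥ 45 min: 09:30–10:15.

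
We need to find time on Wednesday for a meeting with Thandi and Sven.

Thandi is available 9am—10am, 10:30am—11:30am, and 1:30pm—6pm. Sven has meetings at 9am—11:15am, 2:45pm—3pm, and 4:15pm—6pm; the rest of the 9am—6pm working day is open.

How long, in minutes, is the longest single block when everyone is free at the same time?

75 minutes

Sven free within 09:00–18:00: 11:15–14:45, 15:00–16:15.
Thandi ∩ Sven: 11:15–11:30, 13:30–14:45, 15:00–16:15.
Common window lengths: 15, 75, 75 min; longest is 75.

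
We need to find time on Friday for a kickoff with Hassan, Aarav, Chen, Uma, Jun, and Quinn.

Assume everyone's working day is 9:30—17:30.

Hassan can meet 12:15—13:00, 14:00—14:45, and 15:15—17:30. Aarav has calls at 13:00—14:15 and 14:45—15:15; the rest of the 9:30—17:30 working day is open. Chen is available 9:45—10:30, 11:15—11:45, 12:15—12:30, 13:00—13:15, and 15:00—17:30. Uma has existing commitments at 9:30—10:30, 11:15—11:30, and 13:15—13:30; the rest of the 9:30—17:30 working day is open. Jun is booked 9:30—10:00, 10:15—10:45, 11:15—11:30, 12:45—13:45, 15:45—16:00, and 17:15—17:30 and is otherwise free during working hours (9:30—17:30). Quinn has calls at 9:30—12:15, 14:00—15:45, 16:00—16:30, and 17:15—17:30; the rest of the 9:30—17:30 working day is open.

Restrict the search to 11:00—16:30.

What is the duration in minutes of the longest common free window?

15 minutes

Aarav free within 09:30–17:30: 09:30–13:00, 14:15–14:45, 15:15–17:30.
Uma free within 09:30–17:30: 10:30–11:15, 11:30–13:15, 13:30–17:30.
Jun free within 09:30–17:30: 10:00–10:15, 10:45–11:15, 11:30–12:45, 13:45–15:45, 16:00–17:15.
Quinn free within 09:30–17:30: 12:15–14:00, 15:45–16:00, 16:30–17:15.
Hassan ∩ Aarav: 12:15–13:00, 14:15–14:45, 15:15–17:30.
Hassan ∩ Aarav ∩ Chen: 12:15–12:30, 15:15–17:30.
Hassan ∩ Aarav ∩ Chen ∩ Uma: 12:15–12:30, 15:15–17:30.
Hassan ∩ Aarav ∩ Chen ∩ Uma ∩ Jun: 12:15–12:30, 15:15–15:45, 16:00–17:15.
Hassan ∩ Aarav ∩ Chen ∩ Uma ∩ Jun ∩ Quinn: 12:15–12:30, 16:30–17:15.
Restricted to 11:00–16:30: 12:15–12:30.
Single common window of 15 minutes.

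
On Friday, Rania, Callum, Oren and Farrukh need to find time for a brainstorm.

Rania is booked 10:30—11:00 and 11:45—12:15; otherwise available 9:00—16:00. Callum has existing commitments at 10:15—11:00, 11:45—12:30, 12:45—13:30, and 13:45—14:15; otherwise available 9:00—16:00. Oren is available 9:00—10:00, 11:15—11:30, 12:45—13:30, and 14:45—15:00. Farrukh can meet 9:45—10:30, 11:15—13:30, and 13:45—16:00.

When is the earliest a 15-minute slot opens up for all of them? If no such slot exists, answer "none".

09:45

Rania free within 09:00–16:00: 09:00–10:30, 11:00–11:45, 12:15–16:00.
Callum free within 09:00–16:00: 09:00–10:15, 11:00–11:45, 12:30–12:45, 13:30–13:45, 14:15–16:00.
Rania ∩ Callum: 09:00–10:15, 11:00–11:45, 12:30–12:45, 13:30–13:45, 14:15–16:00.
Rania ∩ Callum ∩ Oren: 09:00–10:00, 11:15–11:30, 14:45–15:00.
Rania ∩ Callum ∩ Oren ∩ Farrukh: 09:45–10:00, 11:15–11:30, 14:45–15:00.
Windows ≥ 15 min: 09:45–10:00, 11:15–11:30, 14:45–15:00.
Earliest such window starts at 09:45.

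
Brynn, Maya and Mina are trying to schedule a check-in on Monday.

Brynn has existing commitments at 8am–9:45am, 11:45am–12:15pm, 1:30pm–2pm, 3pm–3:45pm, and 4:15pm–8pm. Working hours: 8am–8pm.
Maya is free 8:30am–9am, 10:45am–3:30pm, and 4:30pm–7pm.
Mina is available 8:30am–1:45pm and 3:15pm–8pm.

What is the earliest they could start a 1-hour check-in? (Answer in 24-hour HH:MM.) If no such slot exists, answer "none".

Brynn free within 08:00–20:00: 09:45–11:45, 12:15–13:30, 14:00–15:00, 15:45–16:15.
Brynn ∩ Maya: 10:45–11:45, 12:15–13:30, 14:00–15:00.
Brynn ∩ Maya ∩ Mina: 10:45–11:45, 12:15–13:30.
Windows ≥ 60 min: 10:45–11:45, 12:15–13:30.
Earliest such window starts at 10:45.

10:45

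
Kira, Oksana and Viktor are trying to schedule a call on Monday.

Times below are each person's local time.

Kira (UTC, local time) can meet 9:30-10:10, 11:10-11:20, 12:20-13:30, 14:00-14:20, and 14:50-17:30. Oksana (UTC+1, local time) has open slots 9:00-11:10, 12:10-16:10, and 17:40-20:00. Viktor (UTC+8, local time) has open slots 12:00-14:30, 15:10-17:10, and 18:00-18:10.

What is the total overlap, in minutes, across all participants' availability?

Kira → UTC: 09:30–10:10, 11:10–11:20, 12:20–13:30, 14:00–14:20, 14:50–17:30.
Oksana → UTC: 08:00–10:10, 11:10–15:10, 16:40–19:00.
Viktor → UTC: 04:00–06:30, 07:10–09:10, 10:00–10:10.
Kira ∩ Oksana: 09:30–10:10, 11:10–11:20, 12:20–13:30, 14:00–14:20, 14:50–15:10, 16:40–17:30.
Kira ∩ Oksana ∩ Viktor: 10:00–10:10.
Total common minutes: 10.

10 minutes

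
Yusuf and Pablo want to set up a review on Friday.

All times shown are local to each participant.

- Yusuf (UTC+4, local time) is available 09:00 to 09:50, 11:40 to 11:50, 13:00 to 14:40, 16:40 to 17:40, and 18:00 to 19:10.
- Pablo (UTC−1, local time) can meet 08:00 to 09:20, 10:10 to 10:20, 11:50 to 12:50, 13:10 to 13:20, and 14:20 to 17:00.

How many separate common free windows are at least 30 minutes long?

Yusuf → UTC: 05:00–05:50, 07:40–07:50, 09:00–10:40, 12:40–13:40, 14:00–15:10.
Pablo → UTC: 09:00–10:20, 11:10–11:20, 12:50–13:50, 14:10–14:20, 15:20–18:00.
Yusuf ∩ Pablo: 09:00–10:20, 12:50–13:40, 14:10–14:20.
Windows ≥ 30 min: 09:00–10:20, 12:50–13:40.
That's 2 windows.

2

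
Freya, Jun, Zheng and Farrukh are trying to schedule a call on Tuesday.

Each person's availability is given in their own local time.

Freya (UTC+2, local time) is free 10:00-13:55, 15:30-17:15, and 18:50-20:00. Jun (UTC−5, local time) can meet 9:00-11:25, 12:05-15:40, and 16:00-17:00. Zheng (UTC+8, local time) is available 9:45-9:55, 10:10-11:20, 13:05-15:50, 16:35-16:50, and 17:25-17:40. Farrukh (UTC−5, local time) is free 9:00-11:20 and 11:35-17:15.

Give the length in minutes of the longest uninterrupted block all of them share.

0 minutes

Freya → UTC: 08:00–11:55, 13:30–15:15, 16:50–18:00.
Jun → UTC: 14:00–16:25, 17:05–20:40, 21:00–22:00.
Zheng → UTC: 01:45–01:55, 02:10–03:20, 05:05–07:50, 08:35–08:50, 09:25–09:40.
Farrukh → UTC: 14:00–16:20, 16:35–22:15.
Freya ∩ Jun: 14:00–15:15, 17:05–18:00.
Freya ∩ Jun ∩ Zheng: (none).
Freya ∩ Jun ∩ Zheng ∩ Farrukh: (none).
No common window.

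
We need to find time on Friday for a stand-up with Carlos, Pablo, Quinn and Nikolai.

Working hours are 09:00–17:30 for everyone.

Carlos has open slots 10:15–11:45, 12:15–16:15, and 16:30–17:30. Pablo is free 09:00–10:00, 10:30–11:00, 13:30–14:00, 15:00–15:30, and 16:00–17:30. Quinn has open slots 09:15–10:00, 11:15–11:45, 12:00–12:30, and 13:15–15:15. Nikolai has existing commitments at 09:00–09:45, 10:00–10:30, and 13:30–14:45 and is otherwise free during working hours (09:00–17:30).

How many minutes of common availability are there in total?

Nikolai free within 09:00–17:30: 09:45–10:00, 10:30–13:30, 14:45–17:30.
Carlos ∩ Pablo: 10:30–11:00, 13:30–14:00, 15:00–15:30, 16:00–16:15, 16:30–17:30.
Carlos ∩ Pablo ∩ Quinn: 13:30–14:00, 15:00–15:15.
Carlos ∩ Pablo ∩ Quinn ∩ Nikolai: 15:00–15:15.
Total common minutes: 15.

15 minutes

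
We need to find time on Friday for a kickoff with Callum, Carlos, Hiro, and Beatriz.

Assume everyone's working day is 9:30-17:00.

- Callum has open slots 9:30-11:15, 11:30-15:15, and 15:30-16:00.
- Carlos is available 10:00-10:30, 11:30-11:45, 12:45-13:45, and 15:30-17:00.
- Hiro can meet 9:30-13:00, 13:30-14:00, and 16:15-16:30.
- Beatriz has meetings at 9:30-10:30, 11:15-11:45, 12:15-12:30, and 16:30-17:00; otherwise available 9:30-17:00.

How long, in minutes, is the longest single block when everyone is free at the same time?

15 minutes

Beatriz free within 09:30–17:00: 10:30–11:15, 11:45–12:15, 12:30–16:30.
Callum ∩ Carlos: 10:00–10:30, 11:30–11:45, 12:45–13:45, 15:30–16:00.
Callum ∩ Carlos ∩ Hiro: 10:00–10:30, 11:30–11:45, 12:45–13:00, 13:30–13:45.
Callum ∩ Carlos ∩ Hiro ∩ Beatriz: 12:45–13:00, 13:30–13:45.
Common window lengths: 15, 15 min; longest is 15.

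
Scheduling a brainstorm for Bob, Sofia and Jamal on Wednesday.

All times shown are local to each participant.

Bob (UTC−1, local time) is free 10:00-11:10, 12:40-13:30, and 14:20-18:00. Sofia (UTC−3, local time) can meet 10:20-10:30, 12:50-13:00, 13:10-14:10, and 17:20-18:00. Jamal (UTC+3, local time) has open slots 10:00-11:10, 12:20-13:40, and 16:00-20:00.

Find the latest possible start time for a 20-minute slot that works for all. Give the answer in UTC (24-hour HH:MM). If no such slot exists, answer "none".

16:40

Bob → UTC: 11:00–12:10, 13:40–14:30, 15:20–19:00.
Sofia → UTC: 13:20–13:30, 15:50–16:00, 16:10–17:10, 20:20–21:00.
Jamal → UTC: 07:00–08:10, 09:20–10:40, 13:00–17:00.
Bob ∩ Sofia: 15:50–16:00, 16:10–17:10.
Bob ∩ Sofia ∩ Jamal: 15:50–16:00, 16:10–17:00.
Windows ≥ 20 min: 16:10–17:00.
Latest start in the last window 16:10–17:00 is 17:00 − 20 min = 16:40.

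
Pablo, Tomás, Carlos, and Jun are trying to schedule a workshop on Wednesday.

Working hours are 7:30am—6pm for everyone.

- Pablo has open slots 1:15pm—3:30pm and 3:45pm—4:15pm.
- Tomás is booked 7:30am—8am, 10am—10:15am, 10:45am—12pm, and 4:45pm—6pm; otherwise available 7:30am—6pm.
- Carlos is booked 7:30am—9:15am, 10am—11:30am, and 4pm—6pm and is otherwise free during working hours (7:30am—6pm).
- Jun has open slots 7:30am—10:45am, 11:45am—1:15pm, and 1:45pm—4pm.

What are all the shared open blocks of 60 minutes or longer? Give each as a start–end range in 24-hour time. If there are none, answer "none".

13:45–15:30

Tomás free within 07:30–18:00: 08:00–10:00, 10:15–10:45, 12:00–16:45.
Carlos free within 07:30–18:00: 09:15–10:00, 11:30–16:00.
Pablo ∩ Tomás: 13:15–15:30, 15:45–16:15.
Pablo ∩ Tomás ∩ Carlos: 13:15–15:30, 15:45–16:00.
Pablo ∩ Tomás ∩ Carlos ∩ Jun: 13:45–15:30, 15:45–16:00.
Windows ≥ 60 min: 13:45–15:30.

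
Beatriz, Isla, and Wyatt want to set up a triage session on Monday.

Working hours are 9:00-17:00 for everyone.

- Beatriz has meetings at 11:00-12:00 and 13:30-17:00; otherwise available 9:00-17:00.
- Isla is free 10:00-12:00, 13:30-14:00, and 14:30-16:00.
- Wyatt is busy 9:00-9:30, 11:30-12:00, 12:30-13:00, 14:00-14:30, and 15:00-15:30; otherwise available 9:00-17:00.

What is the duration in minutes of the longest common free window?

60 minutes

Beatriz free within 09:00–17:00: 09:00–11:00, 12:00–13:30.
Wyatt free within 09:00–17:00: 09:30–11:30, 12:00–12:30, 13:00–14:00, 14:30–15:00, 15:30–17:00.
Beatriz ∩ Isla: 10:00–11:00.
Beatriz ∩ Isla ∩ Wyatt: 10:00–11:00.
Single common window of 60 minutes.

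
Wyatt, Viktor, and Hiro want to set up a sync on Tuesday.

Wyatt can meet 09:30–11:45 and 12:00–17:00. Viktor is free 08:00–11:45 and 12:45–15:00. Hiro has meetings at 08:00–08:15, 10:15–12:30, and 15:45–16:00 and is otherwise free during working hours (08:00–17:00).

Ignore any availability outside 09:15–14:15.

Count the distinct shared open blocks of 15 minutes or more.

2

Hiro free within 08:00–17:00: 08:15–10:15, 12:30–15:45, 16:00–17:00.
Wyatt ∩ Viktor: 09:30–11:45, 12:45–15:00.
Wyatt ∩ Viktor ∩ Hiro: 09:30–10:15, 12:45–15:00.
Restricted to 09:15–14:15: 09:30–10:15, 12:45–14:15.
Windows ≥ 15 min: 09:30–10:15, 12:45–14:15.
That's 2 windows.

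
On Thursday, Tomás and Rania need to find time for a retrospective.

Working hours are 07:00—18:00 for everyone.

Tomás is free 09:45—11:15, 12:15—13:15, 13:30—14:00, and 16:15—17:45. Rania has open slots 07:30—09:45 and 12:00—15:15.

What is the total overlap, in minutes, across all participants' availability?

Tomás ∩ Rania: 12:15–13:15, 13:30–14:00.
Total common minutes: 60 + 30 = 90.

90 minutes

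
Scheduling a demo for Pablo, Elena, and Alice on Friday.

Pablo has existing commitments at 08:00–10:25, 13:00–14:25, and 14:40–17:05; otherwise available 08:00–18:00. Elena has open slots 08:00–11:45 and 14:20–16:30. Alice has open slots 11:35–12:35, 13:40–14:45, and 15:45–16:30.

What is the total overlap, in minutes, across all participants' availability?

Pablo free within 08:00–18:00: 10:25–13:00, 14:25–14:40, 17:05–18:00.
Pablo ∩ Elena: 10:25–11:45, 14:25–14:40.
Pablo ∩ Elena ∩ Alice: 11:35–11:45, 14:25–14:40.
Total common minutes: 10 + 15 = 25.

25 minutes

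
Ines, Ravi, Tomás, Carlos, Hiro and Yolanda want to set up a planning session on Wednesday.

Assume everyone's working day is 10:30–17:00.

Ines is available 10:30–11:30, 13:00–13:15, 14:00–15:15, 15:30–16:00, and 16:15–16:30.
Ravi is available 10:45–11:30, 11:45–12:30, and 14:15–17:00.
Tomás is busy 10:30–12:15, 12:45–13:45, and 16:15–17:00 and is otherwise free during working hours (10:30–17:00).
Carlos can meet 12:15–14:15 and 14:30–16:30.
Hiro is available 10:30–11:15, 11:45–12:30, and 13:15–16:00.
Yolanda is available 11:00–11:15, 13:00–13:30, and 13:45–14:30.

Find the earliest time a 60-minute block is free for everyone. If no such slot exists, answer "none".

none

Tomás free within 10:30–17:00: 12:15–12:45, 13:45–16:15.
Ines ∩ Ravi: 10:45–11:30, 14:15–15:15, 15:30–16:00, 16:15–16:30.
Ines ∩ Ravi ∩ Tomás: 14:15–15:15, 15:30–16:00.
Ines ∩ Ravi ∩ Tomás ∩ Carlos: 14:30–15:15, 15:30–16:00.
Ines ∩ Ravi ∩ Tomás ∩ Carlos ∩ Hiro: 14:30–15:15, 15:30–16:00.
Ines ∩ Ravi ∩ Tomás ∩ Carlos ∩ Hiro ∩ Yolanda: (none).
Windows ≥ 60 min: (none).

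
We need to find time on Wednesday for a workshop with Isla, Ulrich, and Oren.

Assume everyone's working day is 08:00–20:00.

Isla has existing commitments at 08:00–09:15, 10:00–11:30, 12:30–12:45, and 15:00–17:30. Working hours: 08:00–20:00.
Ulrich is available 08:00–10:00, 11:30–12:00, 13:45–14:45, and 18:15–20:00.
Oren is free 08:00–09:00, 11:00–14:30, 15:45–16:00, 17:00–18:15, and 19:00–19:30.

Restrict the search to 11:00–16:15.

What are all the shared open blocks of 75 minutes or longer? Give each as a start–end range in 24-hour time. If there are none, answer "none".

none

Isla free within 08:00–20:00: 09:15–10:00, 11:30–12:30, 12:45–15:00, 17:30–20:00.
Isla ∩ Ulrich: 09:15–10:00, 11:30–12:00, 13:45–14:45, 18:15–20:00.
Isla ∩ Ulrich ∩ Oren: 11:30–12:00, 13:45–14:30, 19:00–19:30.
Restricted to 11:00–16:15: 11:30–12:00, 13:45–14:30.
Windows ≥ 75 min: (none).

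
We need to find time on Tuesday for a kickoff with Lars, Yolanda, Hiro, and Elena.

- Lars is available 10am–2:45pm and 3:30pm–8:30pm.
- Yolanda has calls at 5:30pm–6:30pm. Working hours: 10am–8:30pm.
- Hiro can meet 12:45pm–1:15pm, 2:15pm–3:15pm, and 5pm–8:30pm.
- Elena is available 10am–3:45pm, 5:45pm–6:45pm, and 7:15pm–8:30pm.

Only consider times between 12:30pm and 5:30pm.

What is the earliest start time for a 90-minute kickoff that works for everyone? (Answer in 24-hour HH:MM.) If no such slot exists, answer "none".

none

Yolanda free within 10:00–20:30: 10:00–17:30, 18:30–20:30.
Lars ∩ Yolanda: 10:00–14:45, 15:30–17:30, 18:30–20:30.
Lars ∩ Yolanda ∩ Hiro: 12:45–13:15, 14:15–14:45, 17:00–17:30, 18:30–20:30.
Lars ∩ Yolanda ∩ Hiro ∩ Elena: 12:45–13:15, 14:15–14:45, 18:30–18:45, 19:15–20:30.
Restricted to 12:30–17:30: 12:45–13:15, 14:15–14:45.
Windows ≥ 90 min: (none).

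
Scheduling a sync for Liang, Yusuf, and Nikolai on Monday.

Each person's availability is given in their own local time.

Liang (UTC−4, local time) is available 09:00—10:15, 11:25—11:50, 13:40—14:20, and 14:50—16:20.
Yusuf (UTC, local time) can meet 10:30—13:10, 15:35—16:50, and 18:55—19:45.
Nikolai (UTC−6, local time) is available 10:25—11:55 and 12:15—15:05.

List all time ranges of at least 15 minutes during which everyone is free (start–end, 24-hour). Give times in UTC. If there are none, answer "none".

18:55–19:45

Liang → UTC: 13:00–14:15, 15:25–15:50, 17:40–18:20, 18:50–20:20.
Yusuf → UTC: 10:30–13:10, 15:35–16:50, 18:55–19:45.
Nikolai → UTC: 16:25–17:55, 18:15–21:05.
Liang ∩ Yusuf: 13:00–13:10, 15:35–15:50, 18:55–19:45.
Liang ∩ Yusuf ∩ Nikolai: 18:55–19:45.
Windows ≥ 15 min: 18:55–19:45.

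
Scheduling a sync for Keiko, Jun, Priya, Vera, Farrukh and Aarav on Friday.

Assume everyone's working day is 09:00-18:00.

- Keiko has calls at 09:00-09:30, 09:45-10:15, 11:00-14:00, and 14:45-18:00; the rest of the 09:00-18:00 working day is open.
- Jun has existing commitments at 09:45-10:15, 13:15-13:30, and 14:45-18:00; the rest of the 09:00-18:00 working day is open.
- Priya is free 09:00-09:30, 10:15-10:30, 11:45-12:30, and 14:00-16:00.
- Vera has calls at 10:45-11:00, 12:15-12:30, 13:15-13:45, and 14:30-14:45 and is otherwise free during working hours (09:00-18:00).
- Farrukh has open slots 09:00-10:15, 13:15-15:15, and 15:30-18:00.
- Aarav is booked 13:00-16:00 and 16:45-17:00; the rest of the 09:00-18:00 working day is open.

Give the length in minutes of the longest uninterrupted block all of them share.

0 minutes

Keiko free within 09:00–18:00: 09:30–09:45, 10:15–11:00, 14:00–14:45.
Jun free within 09:00–18:00: 09:00–09:45, 10:15–13:15, 13:30–14:45.
Vera free within 09:00–18:00: 09:00–10:45, 11:00–12:15, 12:30–13:15, 13:45–14:30, 14:45–18:00.
Aarav free within 09:00–18:00: 09:00–13:00, 16:00–16:45, 17:00–18:00.
Keiko ∩ Jun: 09:30–09:45, 10:15–11:00, 14:00–14:45.
Keiko ∩ Jun ∩ Priya: 10:15–10:30, 14:00–14:45.
Keiko ∩ Jun ∩ Priya ∩ Vera: 10:15–10:30, 14:00–14:30.
Keiko ∩ Jun ∩ Priya ∩ Vera ∩ Farrukh: 14:00–14:30.
Keiko ∩ Jun ∩ Priya ∩ Vera ∩ Farrukh ∩ Aarav: (none).
No common window.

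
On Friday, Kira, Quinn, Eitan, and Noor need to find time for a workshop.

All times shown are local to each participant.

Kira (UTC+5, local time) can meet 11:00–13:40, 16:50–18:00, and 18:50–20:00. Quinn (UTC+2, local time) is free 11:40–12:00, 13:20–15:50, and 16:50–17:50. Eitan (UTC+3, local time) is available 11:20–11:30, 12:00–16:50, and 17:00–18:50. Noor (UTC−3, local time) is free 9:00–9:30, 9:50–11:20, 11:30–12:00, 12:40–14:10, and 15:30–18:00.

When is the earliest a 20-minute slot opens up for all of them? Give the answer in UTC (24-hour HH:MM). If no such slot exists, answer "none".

Kira → UTC: 06:00–08:40, 11:50–13:00, 13:50–15:00.
Quinn → UTC: 09:40–10:00, 11:20–13:50, 14:50–15:50.
Eitan → UTC: 08:20–08:30, 09:00–13:50, 14:00–15:50.
Noor → UTC: 12:00–12:30, 12:50–14:20, 14:30–15:00, 15:40–17:10, 18:30–21:00.
Kira ∩ Quinn: 11:50–13:00, 14:50–15:00.
Kira ∩ Quinn ∩ Eitan: 11:50–13:00, 14:50–15:00.
Kira ∩ Quinn ∩ Eitan ∩ Noor: 12:00–12:30, 12:50–13:00, 14:50–15:00.
Windows ≥ 20 min: 12:00–12:30.
Earliest such window starts at 12:00.

12:00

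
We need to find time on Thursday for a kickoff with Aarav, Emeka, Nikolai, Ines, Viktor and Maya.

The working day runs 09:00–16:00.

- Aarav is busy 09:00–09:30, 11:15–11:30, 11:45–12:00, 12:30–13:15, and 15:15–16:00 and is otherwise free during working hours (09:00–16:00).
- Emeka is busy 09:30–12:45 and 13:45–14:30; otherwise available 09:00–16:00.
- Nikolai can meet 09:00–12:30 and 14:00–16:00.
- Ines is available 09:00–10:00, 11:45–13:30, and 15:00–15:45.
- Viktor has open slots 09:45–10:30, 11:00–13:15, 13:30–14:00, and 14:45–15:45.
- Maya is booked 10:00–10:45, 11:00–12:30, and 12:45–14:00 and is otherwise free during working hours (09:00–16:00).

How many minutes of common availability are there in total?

Aarav free within 09:00–16:00: 09:30–11:15, 11:30–11:45, 12:00–12:30, 13:15–15:15.
Emeka free within 09:00–16:00: 09:00–09:30, 12:45–13:45, 14:30–16:00.
Maya free within 09:00–16:00: 09:00–10:00, 10:45–11:00, 12:30–12:45, 14:00–16:00.
Aarav ∩ Emeka: 13:15–13:45, 14:30–15:15.
Aarav ∩ Emeka ∩ Nikolai: 14:30–15:15.
Aarav ∩ Emeka ∩ Nikolai ∩ Ines: 15:00–15:15.
Aarav ∩ Emeka ∩ Nikolai ∩ Ines ∩ Viktor: 15:00–15:15.
Aarav ∩ Emeka ∩ Nikolai ∩ Ines ∩ Viktor ∩ Maya: 15:00–15:15.
Total common minutes: 15.

15 minutes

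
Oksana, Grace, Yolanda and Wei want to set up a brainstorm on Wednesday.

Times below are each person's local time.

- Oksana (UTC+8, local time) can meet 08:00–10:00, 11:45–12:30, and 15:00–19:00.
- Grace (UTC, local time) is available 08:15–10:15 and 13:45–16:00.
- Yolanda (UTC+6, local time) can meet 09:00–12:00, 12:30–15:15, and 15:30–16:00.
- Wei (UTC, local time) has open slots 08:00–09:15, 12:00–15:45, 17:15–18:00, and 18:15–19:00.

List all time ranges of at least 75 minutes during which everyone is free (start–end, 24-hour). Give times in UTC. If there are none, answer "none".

Oksana → UTC: 00:00–02:00, 03:45–04:30, 07:00–11:00.
Grace → UTC: 08:15–10:15, 13:45–16:00.
Yolanda → UTC: 03:00–06:00, 06:30–09:15, 09:30–10:00.
Wei → UTC: 08:00–09:15, 12:00–15:45, 17:15–18:00, 18:15–19:00.
Oksana ∩ Grace: 08:15–10:15.
Oksana ∩ Grace ∩ Yolanda: 08:15–09:15, 09:30–10:00.
Oksana ∩ Grace ∩ Yolanda ∩ Wei: 08:15–09:15.
Windows ≥ 75 min: (none).

none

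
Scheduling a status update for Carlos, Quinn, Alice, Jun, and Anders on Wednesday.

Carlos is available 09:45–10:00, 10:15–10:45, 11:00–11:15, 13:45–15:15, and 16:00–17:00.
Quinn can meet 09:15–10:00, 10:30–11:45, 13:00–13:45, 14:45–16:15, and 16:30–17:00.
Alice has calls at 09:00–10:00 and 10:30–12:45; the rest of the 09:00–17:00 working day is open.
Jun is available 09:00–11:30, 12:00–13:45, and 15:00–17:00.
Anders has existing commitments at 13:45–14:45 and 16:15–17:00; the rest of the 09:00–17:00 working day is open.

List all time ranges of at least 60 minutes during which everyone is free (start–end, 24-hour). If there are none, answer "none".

none

Alice free within 09:00–17:00: 10:00–10:30, 12:45–17:00.
Anders free within 09:00–17:00: 09:00–13:45, 14:45–16:15.
Carlos ∩ Quinn: 09:45–10:00, 10:30–10:45, 11:00–11:15, 14:45–15:15, 16:00–16:15, 16:30–17:00.
Carlos ∩ Quinn ∩ Alice: 14:45–15:15, 16:00–16:15, 16:30–17:00.
Carlos ∩ Quinn ∩ Alice ∩ Jun: 15:00–15:15, 16:00–16:15, 16:30–17:00.
Carlos ∩ Quinn ∩ Alice ∩ Jun ∩ Anders: 15:00–15:15, 16:00–16:15.
Windows ≥ 60 min: (none).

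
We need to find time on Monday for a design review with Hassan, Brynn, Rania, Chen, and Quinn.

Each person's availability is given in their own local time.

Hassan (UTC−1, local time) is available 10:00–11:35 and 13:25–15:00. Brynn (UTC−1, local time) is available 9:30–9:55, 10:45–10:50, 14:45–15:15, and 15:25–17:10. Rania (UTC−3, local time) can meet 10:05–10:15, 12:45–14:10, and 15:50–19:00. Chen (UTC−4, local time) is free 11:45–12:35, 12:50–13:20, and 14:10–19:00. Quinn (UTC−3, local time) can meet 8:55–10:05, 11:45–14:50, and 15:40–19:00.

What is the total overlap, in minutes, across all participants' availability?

Hassan → UTC: 11:00–12:35, 14:25–16:00.
Brynn → UTC: 10:30–10:55, 11:45–11:50, 15:45–16:15, 16:25–18:10.
Rania → UTC: 13:05–13:15, 15:45–17:10, 18:50–22:00.
Chen → UTC: 15:45–16:35, 16:50–17:20, 18:10–23:00.
Quinn → UTC: 11:55–13:05, 14:45–17:50, 18:40–22:00.
Hassan ∩ Brynn: 11:45–11:50, 15:45–16:00.
Hassan ∩ Brynn ∩ Rania: 15:45–16:00.
Hassan ∩ Brynn ∩ Rania ∩ Chen: 15:45–16:00.
Hassan ∩ Brynn ∩ Rania ∩ Chen ∩ Quinn: 15:45–16:00.
Total common minutes: 15.

15 minutes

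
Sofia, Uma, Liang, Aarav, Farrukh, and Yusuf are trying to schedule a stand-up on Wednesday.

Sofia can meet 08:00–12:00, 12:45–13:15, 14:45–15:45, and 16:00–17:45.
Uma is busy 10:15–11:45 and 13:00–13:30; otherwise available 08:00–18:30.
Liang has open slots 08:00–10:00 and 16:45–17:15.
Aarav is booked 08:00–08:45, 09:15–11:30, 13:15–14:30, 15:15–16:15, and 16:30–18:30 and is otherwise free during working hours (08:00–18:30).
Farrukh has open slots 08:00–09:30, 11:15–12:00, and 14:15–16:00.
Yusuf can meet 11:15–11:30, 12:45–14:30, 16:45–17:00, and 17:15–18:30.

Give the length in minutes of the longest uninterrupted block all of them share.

Uma free within 08:00–18:30: 08:00–10:15, 11:45–13:00, 13:30–18:30.
Aarav free within 08:00–18:30: 08:45–09:15, 11:30–13:15, 14:30–15:15, 16:15–16:30.
Sofia ∩ Uma: 08:00–10:15, 11:45–12:00, 12:45–13:00, 14:45–15:45, 16:00–17:45.
Sofia ∩ Uma ∩ Liang: 08:00–10:00, 16:45–17:15.
Sofia ∩ Uma ∩ Liang ∩ Aarav: 08:45–09:15.
Sofia ∩ Uma ∩ Liang ∩ Aarav ∩ Farrukh: 08:45–09:15.
Sofia ∩ Uma ∩ Liang ∩ Aarav ∩ Farrukh ∩ Yusuf: (none).
No common window.

0 minutes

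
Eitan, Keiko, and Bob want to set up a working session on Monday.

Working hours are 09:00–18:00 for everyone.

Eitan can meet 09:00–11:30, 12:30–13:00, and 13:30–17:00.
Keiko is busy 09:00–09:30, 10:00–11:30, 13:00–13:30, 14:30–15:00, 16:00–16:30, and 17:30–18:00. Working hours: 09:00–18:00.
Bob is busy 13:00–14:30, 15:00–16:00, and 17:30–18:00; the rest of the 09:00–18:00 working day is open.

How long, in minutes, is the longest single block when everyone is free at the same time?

30 minutes

Keiko free within 09:00–18:00: 09:30–10:00, 11:30–13:00, 13:30–14:30, 15:00–16:00, 16:30–17:30.
Bob free within 09:00–18:00: 09:00–13:00, 14:30–15:00, 16:00–17:30.
Eitan ∩ Keiko: 09:30–10:00, 12:30–13:00, 13:30–14:30, 15:00–16:00, 16:30–17:00.
Eitan ∩ Keiko ∩ Bob: 09:30–10:00, 12:30–13:00, 16:30–17:00.
Common window lengths: 30, 30, 30 min; longest is 30.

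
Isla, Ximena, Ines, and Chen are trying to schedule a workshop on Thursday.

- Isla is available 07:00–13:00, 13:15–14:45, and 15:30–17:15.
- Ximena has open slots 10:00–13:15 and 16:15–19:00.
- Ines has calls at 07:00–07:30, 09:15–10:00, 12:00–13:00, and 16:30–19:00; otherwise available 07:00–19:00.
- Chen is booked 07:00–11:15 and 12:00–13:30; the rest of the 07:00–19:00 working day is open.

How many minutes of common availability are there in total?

Ines free within 07:00–19:00: 07:30–09:15, 10:00–12:00, 13:00–16:30.
Chen free within 07:00–19:00: 11:15–12:00, 13:30–19:00.
Isla ∩ Ximena: 10:00–13:00, 16:15–17:15.
Isla ∩ Ximena ∩ Ines: 10:00–12:00, 16:15–16:30.
Isla ∩ Ximena ∩ Ines ∩ Chen: 11:15–12:00, 16:15–16:30.
Total common minutes: 45 + 15 = 60.

60 minutes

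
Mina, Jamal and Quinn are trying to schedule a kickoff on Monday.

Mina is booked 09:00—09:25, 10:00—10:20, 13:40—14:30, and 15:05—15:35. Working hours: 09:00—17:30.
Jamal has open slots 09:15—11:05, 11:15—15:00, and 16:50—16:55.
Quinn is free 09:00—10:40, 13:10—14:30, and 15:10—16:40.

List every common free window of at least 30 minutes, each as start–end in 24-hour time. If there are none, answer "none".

09:25–10:00, 13:10–13:40

Mina free within 09:00–17:30: 09:25–10:00, 10:20–13:40, 14:30–15:05, 15:35–17:30.
Mina ∩ Jamal: 09:25–10:00, 10:20–11:05, 11:15–13:40, 14:30–15:00, 16:50–16:55.
Mina ∩ Jamal ∩ Quinn: 09:25–10:00, 10:20–10:40, 13:10–13:40.
Windows ≥ 30 min: 09:25–10:00, 13:10–13:40.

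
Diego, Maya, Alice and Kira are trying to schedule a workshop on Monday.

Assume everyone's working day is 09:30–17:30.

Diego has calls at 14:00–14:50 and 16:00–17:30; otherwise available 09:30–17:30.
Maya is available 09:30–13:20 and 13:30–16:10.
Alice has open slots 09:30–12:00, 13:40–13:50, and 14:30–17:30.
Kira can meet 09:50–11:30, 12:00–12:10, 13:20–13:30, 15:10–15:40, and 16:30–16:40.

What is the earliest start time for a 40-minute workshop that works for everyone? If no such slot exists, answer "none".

09:50

Diego free within 09:30–17:30: 09:30–14:00, 14:50–16:00.
Diego ∩ Maya: 09:30–13:20, 13:30–14:00, 14:50–16:00.
Diego ∩ Maya ∩ Alice: 09:30–12:00, 13:40–13:50, 14:50–16:00.
Diego ∩ Maya ∩ Alice ∩ Kira: 09:50–11:30, 15:10–15:40.
Windows ≥ 40 min: 09:50–11:30.
Earliest such window starts at 09:50.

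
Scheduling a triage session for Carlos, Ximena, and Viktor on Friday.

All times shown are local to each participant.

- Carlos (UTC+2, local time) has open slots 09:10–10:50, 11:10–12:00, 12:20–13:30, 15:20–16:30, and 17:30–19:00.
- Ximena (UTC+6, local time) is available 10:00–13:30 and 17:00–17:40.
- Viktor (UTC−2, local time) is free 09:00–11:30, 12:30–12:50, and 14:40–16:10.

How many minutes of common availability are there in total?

Carlos → UTC: 07:10–08:50, 09:10–10:00, 10:20–11:30, 13:20–14:30, 15:30–17:00.
Ximena → UTC: 04:00–07:30, 11:00–11:40.
Viktor → UTC: 11:00–13:30, 14:30–14:50, 16:40–18:10.
Carlos ∩ Ximena: 07:10–07:30, 11:00–11:30.
Carlos ∩ Ximena ∩ Viktor: 11:00–11:30.
Total common minutes: 30.

30 minutes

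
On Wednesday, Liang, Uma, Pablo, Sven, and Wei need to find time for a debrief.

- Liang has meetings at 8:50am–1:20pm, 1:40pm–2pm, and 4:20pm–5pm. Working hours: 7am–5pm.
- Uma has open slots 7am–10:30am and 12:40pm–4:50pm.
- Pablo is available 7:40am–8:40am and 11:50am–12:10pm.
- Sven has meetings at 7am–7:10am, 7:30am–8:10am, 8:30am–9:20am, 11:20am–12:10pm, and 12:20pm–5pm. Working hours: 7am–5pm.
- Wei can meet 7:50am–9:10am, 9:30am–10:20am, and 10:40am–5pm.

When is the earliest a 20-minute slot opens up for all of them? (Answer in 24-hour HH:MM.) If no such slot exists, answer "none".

Liang free within 07:00–17:00: 07:00–08:50, 13:20–13:40, 14:00–16:20.
Sven free within 07:00–17:00: 07:10–07:30, 08:10–08:30, 09:20–11:20, 12:10–12:20.
Liang ∩ Uma: 07:00–08:50, 13:20–13:40, 14:00–16:20.
Liang ∩ Uma ∩ Pablo: 07:40–08:40.
Liang ∩ Uma ∩ Pablo ∩ Sven: 08:10–08:30.
Liang ∩ Uma ∩ Pablo ∩ Sven ∩ Wei: 08:10–08:30.
Windows ≥ 20 min: 08:10–08:30.
Earliest such window starts at 08:10.

08:10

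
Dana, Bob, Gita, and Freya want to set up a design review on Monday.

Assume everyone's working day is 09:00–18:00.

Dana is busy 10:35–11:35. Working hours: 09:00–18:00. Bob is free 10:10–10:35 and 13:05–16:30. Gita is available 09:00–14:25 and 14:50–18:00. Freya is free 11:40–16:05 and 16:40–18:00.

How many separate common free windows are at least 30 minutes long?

Dana free within 09:00–18:00: 09:00–10:35, 11:35–18:00.
Dana ∩ Bob: 10:10–10:35, 13:05–16:30.
Dana ∩ Bob ∩ Gita: 10:10–10:35, 13:05–14:25, 14:50–16:30.
Dana ∩ Bob ∩ Gita ∩ Freya: 13:05–14:25, 14:50–16:05.
Windows ≥ 30 min: 13:05–14:25, 14:50–16:05.
That's 2 windows.

2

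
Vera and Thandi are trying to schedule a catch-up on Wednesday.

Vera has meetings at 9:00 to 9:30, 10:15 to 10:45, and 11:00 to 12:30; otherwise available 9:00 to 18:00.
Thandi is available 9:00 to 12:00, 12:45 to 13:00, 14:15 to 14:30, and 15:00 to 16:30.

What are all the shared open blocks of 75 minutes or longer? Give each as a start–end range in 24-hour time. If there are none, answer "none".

Vera free within 09:00–18:00: 09:30–10:15, 10:45–11:00, 12:30–18:00.
Vera ∩ Thandi: 09:30–10:15, 10:45–11:00, 12:45–13:00, 14:15–14:30, 15:00–16:30.
Windows ≥ 75 min: 15:00–16:30.

15:00–16:30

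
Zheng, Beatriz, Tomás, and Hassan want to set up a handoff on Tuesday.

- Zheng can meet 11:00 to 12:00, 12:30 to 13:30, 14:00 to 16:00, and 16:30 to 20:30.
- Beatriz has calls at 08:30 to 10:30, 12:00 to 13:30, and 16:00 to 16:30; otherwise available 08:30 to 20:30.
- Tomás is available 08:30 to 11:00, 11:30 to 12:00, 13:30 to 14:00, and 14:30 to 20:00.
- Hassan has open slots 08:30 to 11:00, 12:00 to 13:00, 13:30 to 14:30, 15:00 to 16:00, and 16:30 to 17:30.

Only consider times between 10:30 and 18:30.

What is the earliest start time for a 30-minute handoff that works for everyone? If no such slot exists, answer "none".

15:00

Beatriz free within 08:30–20:30: 10:30–12:00, 13:30–16:00, 16:30–20:30.
Zheng ∩ Beatriz: 11:00–12:00, 14:00–16:00, 16:30–20:30.
Zheng ∩ Beatriz ∩ Tomás: 11:30–12:00, 14:30–16:00, 16:30–20:00.
Zheng ∩ Beatriz ∩ Tomás ∩ Hassan: 15:00–16:00, 16:30–17:30.
Restricted to 10:30–18:30: 15:00–16:00, 16:30–17:30.
Windows ≥ 30 min: 15:00–16:00, 16:30–17:30.
Earliest such window starts at 15:00.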